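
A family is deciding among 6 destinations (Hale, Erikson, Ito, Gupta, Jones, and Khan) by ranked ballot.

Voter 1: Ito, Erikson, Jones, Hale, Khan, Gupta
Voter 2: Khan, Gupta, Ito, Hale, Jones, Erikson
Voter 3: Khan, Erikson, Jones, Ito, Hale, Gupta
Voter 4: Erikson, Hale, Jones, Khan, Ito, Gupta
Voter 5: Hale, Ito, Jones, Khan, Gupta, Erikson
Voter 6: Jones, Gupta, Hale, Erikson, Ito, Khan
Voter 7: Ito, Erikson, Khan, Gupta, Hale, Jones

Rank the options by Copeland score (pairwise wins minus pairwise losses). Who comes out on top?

Ito

Pairwise results:
  Hale vs Erikson: Erikson wins 4–3.
  Hale vs Ito: Ito wins 4–3.
  Hale vs Gupta: Hale wins 4–3.
  Hale vs Jones: Hale wins 4–3.
  Hale vs Khan: Hale wins 4–3.
  Erikson vs Ito: Ito wins 4–3.
  Erikson vs Gupta: Erikson wins 4–3.
  Erikson vs Jones: Erikson wins 4–3.
  Erikson vs Khan: Erikson wins 4–3.
  Ito vs Gupta: Ito wins 5–2.
  Ito vs Jones: Ito wins 4–3.
  Ito vs Khan: Ito wins 4–3.
  Gupta vs Jones: Jones wins 5–2.
  Gupta vs Khan: Khan wins 6–1.
  Jones vs Khan: Jones wins 4–3.
Copeland scores (wins − losses):
  Hale: 3 − 2 = 1
  Erikson: 4 − 1 = 3
  Ito: 5 − 0 = 5
  Gupta: 0 − 5 = -5
  Jones: 2 − 3 = -1
  Khan: 1 − 4 = -3
Ito has the best Copeland score.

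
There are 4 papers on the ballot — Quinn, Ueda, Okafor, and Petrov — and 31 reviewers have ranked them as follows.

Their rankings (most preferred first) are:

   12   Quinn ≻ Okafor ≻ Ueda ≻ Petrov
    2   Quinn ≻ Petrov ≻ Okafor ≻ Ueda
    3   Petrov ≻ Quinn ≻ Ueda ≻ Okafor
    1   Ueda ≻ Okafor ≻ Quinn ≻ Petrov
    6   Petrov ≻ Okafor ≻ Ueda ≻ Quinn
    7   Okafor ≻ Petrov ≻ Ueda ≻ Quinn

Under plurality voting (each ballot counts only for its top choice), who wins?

Quinn

First-place vote totals:
  Quinn: 14
  Ueda: 1
  Okafor: 7
  Petrov: 9
Quinn has the most first-place votes.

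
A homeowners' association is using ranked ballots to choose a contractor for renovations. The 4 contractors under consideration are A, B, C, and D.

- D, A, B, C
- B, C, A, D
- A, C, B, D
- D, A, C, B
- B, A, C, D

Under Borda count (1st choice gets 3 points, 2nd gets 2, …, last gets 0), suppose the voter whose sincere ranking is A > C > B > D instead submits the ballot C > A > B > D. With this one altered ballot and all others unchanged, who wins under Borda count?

A

Borda totals with the altered ballot: A 9, B 8, C 7, D 6.
The winner is unchanged: still A.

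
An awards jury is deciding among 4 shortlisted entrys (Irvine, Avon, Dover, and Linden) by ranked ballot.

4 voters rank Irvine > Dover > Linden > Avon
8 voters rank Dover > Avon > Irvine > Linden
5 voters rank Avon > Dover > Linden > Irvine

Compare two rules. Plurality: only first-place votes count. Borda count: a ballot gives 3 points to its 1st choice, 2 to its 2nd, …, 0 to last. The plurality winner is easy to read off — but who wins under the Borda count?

Dover

Plurality first-place counts: Irvine 4, Avon 5, Dover 8, Linden 0 → Dover.
Borda totals: Irvine 20, Avon 31, Dover 42, Linden 9 → Dover.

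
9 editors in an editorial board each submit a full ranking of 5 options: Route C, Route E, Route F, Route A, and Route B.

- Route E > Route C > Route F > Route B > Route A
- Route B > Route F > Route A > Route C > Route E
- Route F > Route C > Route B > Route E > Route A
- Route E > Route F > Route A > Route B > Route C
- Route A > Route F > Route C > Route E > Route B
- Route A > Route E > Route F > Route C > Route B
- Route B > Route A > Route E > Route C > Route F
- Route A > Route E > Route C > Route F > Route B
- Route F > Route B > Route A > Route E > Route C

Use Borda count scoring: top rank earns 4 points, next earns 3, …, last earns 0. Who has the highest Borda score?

Borda scores:
  Route C: 3 + 1 + 3 + 0 + 2 + 1 + 1 + 2 + 0 = 13
  Route E: 4 + 0 + 1 + 4 + 1 + 3 + 2 + 3 + 1 = 19
  Route F: 2 + 3 + 4 + 3 + 3 + 2 + 0 + 1 + 4 = 22
  Route A: 0 + 2 + 0 + 2 + 4 + 4 + 3 + 4 + 2 = 21
  Route B: 1 + 4 + 2 + 1 + 0 + 0 + 4 + 0 + 3 = 15
Route F has the highest total.

Route F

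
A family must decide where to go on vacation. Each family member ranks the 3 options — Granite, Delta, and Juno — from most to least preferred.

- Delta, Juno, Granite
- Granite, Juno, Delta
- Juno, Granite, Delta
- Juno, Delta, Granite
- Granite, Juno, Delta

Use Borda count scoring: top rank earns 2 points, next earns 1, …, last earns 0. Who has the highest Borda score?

Juno

Borda scores:
  Granite: 0 + 2 + 1 + 0 + 2 = 5
  Delta: 2 + 0 + 0 + 1 + 0 = 3
  Juno: 1 + 1 + 2 + 2 + 1 = 7
Juno has the highest total.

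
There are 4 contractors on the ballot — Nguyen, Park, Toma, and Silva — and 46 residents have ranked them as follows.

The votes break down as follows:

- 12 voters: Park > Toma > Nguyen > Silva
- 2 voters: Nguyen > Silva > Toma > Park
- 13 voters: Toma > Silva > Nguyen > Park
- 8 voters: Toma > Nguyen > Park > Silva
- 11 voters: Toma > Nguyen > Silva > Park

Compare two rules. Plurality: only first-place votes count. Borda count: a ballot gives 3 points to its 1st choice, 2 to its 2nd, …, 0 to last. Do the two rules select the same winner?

Yes

Plurality first-place counts: Nguyen 2, Park 12, Toma 32, Silva 0 → Toma.
Borda totals: Nguyen 69, Park 44, Toma 122, Silva 41 → Toma.
The two rules agree on Toma.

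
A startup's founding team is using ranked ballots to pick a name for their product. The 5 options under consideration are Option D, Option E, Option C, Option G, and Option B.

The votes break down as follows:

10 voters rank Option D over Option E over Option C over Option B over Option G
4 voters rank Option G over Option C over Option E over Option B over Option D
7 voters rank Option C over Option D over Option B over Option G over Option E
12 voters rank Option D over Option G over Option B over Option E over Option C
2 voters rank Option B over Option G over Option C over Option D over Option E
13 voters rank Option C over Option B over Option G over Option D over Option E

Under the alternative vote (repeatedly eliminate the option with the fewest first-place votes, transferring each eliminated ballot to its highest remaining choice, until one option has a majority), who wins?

Option C

Round 1: Option D 22, Option C 20, Option G 4, Option B 2, Option E 0. Option E has the fewest and is eliminated.
Round 2: Option D 22, Option C 20, Option G 4, Option B 2. Option B has the fewest and is eliminated.
Round 3: Option D 22, Option C 20, Option G 6. Option G has the fewest and is eliminated.
Round 4: Option C 26, Option D 22. Option C has a majority.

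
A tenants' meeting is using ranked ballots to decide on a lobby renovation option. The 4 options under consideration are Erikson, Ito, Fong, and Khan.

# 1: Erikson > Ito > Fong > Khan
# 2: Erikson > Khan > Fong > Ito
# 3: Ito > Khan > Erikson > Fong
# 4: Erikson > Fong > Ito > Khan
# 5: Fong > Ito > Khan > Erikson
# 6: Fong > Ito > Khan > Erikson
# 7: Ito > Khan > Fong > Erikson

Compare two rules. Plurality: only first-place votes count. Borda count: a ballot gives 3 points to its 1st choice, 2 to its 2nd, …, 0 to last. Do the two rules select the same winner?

Plurality first-place counts: Erikson 3, Ito 2, Fong 2, Khan 0 → Erikson.
Borda totals: Erikson 10, Ito 13, Fong 11, Khan 8 → Ito.
The two rules disagree: plurality picks Erikson, Borda picks Ito.

No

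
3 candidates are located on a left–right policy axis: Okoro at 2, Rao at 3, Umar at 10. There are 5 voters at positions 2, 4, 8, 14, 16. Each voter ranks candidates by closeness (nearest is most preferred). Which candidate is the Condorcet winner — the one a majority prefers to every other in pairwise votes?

With single-peaked preferences on a line, the Condorcet winner is the candidate closest to the median voter.
The median voter (position 8) is closest to Umar at 10.
Check: Umar vs Okoro — voters closer to Umar: 3 of 5.

Umar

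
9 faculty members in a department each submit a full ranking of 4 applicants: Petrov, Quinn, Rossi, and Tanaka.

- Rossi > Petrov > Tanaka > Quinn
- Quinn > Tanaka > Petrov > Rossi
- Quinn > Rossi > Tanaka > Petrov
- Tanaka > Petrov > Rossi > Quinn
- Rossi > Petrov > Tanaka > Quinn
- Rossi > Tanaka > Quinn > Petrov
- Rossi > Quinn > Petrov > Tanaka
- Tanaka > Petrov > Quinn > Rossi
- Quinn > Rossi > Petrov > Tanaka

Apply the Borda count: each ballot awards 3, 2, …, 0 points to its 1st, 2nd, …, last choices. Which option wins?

Rossi

Borda scores:
  Petrov: 2 + 1 + 0 + 2 + 2 + 0 + 1 + 2 + 1 = 11
  Quinn: 0 + 3 + 3 + 0 + 0 + 1 + 2 + 1 + 3 = 13
  Rossi: 3 + 0 + 2 + 1 + 3 + 3 + 3 + 0 + 2 = 17
  Tanaka: 1 + 2 + 1 + 3 + 1 + 2 + 0 + 3 + 0 = 13
Rossi has the highest total.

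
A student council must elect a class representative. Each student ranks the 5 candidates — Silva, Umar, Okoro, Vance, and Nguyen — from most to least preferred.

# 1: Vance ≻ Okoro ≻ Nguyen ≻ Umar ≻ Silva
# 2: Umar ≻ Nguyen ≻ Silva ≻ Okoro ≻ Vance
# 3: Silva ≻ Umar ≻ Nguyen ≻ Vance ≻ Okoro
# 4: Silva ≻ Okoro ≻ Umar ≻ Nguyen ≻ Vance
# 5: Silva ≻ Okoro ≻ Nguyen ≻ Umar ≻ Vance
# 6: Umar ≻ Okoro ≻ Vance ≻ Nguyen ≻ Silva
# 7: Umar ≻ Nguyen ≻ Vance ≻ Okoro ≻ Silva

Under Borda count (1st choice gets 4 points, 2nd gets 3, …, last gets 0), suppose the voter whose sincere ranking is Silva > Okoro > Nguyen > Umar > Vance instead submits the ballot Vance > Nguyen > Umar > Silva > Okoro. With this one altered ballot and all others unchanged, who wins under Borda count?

Borda totals with the altered ballot: Silva 11, Umar 20, Okoro 11, Vance 13, Nguyen 15.
The winner is unchanged: still Umar.

Umar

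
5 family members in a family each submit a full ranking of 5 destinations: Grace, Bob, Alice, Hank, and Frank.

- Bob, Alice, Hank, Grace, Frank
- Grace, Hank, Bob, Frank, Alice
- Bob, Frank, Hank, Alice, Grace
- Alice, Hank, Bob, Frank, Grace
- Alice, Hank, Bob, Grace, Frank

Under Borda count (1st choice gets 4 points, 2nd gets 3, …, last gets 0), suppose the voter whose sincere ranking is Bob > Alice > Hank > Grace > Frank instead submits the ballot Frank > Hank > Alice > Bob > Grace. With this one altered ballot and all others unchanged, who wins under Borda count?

Hank

Borda totals with the altered ballot: Grace 5, Bob 11, Alice 11, Hank 14, Frank 9.
The switch changes the winner from Bob to Hank.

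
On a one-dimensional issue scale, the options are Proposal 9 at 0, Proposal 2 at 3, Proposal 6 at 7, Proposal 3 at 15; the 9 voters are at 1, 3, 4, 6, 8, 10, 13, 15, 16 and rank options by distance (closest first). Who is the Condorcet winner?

Proposal 6

With single-peaked preferences on a line, the Condorcet winner is the candidate closest to the median voter.
The median voter (position 8) is closest to Proposal 6 at 7.
Check: Proposal 6 vs Proposal 3 — voters closer to Proposal 6: 6 of 9.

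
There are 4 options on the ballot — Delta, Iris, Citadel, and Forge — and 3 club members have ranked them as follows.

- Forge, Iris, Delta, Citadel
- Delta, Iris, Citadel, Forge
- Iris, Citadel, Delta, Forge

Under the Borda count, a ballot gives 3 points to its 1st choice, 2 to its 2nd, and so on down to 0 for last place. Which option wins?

Iris

Borda scores:
  Delta: 1 + 3 + 1 = 5
  Iris: 2 + 2 + 3 = 7
  Citadel: 0 + 1 + 2 = 3
  Forge: 3 + 0 + 0 = 3
Iris has the highest total.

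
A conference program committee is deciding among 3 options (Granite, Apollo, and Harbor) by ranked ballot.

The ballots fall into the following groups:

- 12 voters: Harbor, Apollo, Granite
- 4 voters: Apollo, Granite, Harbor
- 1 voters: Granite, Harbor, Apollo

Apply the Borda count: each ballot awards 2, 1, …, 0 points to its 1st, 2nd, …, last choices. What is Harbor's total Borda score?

Borda scores:
  Granite: 12·0 + 4·1 + 2 = 6
  Apollo: 12·1 + 4·2 + 0 = 20
  Harbor: 12·2 + 4·0 + 1 = 25

25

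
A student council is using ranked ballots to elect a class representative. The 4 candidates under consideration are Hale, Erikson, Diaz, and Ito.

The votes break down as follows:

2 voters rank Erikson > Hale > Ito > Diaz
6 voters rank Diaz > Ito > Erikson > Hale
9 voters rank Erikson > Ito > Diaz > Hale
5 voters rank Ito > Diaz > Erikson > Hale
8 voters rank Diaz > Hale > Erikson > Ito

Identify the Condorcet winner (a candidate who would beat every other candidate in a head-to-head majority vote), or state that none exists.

There is no Condorcet winner

Head-to-head results (30 voters total):
Hale vs Erikson: Erikson wins 22–8.
Hale vs Diaz: Diaz wins 28–2.
Hale vs Ito: Ito wins 20–10.
Erikson vs Diaz: Diaz wins 19–11.
Erikson vs Ito: Erikson wins 19–11.
Diaz vs Ito: Ito wins 16–14.
No candidate beats all others: Erikson beats Ito beats Diaz beats Erikson, a majority cycle.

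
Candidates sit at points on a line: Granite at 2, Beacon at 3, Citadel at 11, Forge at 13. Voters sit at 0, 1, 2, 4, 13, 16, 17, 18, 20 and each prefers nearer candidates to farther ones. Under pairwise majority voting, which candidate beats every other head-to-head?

Forge

With single-peaked preferences on a line, the Condorcet winner is the candidate closest to the median voter.
The median voter (position 13) is closest to Forge at 13.
Check: Forge vs Granite — voters closer to Forge: 5 of 9.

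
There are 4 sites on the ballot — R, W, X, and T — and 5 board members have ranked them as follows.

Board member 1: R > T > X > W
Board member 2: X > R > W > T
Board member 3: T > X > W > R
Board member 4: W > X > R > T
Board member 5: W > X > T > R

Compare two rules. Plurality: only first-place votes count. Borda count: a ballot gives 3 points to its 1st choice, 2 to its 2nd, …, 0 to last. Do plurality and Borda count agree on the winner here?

Plurality first-place counts: R 1, W 2, X 1, T 1 → W.
Borda totals: R 6, W 8, X 10, T 6 → X.
The two rules disagree: plurality picks W, Borda picks X.

No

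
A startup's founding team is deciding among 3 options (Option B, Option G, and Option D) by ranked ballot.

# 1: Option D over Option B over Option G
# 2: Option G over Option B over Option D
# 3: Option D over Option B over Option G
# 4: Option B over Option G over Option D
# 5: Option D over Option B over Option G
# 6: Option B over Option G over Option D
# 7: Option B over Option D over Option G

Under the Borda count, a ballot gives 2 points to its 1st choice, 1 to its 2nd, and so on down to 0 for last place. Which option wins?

Option B

Borda scores:
  Option B: 1 + 1 + 1 + 2 + 1 + 2 + 2 = 10
  Option G: 0 + 2 + 0 + 1 + 0 + 1 + 0 = 4
  Option D: 2 + 0 + 2 + 0 + 2 + 0 + 1 = 7
Option B has the highest total.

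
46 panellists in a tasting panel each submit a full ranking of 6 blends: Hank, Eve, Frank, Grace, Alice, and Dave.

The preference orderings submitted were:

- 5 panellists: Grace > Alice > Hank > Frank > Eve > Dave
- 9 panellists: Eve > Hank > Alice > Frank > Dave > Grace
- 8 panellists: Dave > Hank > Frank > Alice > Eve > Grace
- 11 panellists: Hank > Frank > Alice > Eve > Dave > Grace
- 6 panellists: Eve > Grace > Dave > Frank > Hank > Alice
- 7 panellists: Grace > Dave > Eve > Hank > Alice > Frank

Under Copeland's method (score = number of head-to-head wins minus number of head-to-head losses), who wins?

Hank

Pairwise results:
  Hank vs Eve: Hank wins 24–22.
  Hank vs Frank: Hank wins 40–6.
  Hank vs Grace: Hank wins 28–18.
  Hank vs Alice: Hank wins 41–5.
  Hank vs Dave: Hank wins 25–21.
  Eve vs Frank: Frank wins 24–22.
  Eve vs Grace: Eve wins 34–12.
  Eve vs Alice: Alice wins 24–22.
  Eve vs Dave: Eve wins 31–15.
  Frank vs Grace: Frank wins 28–18.
  Frank vs Alice: Frank wins 25–21.
  Frank vs Dave: Frank wins 25–21.
  Grace vs Alice: Alice wins 28–18.
  Grace vs Dave: Dave wins 28–18.
  Alice vs Dave: Alice wins 25–21.
Copeland scores (wins − losses):
  Hank: 5 − 0 = 5
  Eve: 2 − 3 = -1
  Frank: 4 − 1 = 3
  Grace: 0 − 5 = -5
  Alice: 3 − 2 = 1
  Dave: 1 − 4 = -3
Hank has the best Copeland score.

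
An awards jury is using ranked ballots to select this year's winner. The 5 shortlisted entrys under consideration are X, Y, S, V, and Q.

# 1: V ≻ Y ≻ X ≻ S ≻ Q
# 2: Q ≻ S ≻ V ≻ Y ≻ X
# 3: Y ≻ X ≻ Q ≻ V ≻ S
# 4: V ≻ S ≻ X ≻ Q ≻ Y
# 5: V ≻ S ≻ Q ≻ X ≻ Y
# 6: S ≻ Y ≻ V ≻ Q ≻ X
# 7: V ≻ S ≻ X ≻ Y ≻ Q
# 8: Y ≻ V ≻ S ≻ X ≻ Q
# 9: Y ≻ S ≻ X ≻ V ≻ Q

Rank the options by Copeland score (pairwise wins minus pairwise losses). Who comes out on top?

Pairwise results:
  X vs Y: Y wins 6–3.
  X vs S: S wins 7–2.
  X vs V: V wins 7–2.
  X vs Q: X wins 6–3.
  Y vs S: S wins 5–4.
  Y vs V: V wins 5–4.
  Y vs Q: Y wins 6–3.
  S vs V: V wins 6–3.
  S vs Q: S wins 7–2.
  V vs Q: V wins 7–2.
Copeland scores (wins − losses):
  X: 1 − 3 = -2
  Y: 2 − 2 = 0
  S: 3 − 1 = 2
  V: 4 − 0 = 4
  Q: 0 − 4 = -4
V has the best Copeland score.

V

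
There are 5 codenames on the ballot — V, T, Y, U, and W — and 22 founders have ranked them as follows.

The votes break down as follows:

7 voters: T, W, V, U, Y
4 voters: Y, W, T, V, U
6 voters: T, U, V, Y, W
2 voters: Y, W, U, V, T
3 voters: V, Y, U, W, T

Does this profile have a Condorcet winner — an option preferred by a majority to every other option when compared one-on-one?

Yes

Head-to-head results (22 voters total):
V vs T: T wins 17–5.
V vs Y: V wins 16–6.
V vs U: V wins 14–8.
V vs W: W wins 13–9.
T vs Y: T wins 13–9.
T vs U: T wins 17–5.
T vs W: T wins 13–9.
Y vs U: U wins 13–9.
Y vs W: Y wins 15–7.
U vs W: W wins 13–9.
T beats each rival — V (17–5), Y (13–9), U (17–5), W (13–9) — so T is the Condorcet winner.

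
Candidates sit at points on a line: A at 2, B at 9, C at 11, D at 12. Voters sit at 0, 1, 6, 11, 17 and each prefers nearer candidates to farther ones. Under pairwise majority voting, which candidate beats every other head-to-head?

B

With single-peaked preferences on a line, the Condorcet winner is the candidate closest to the median voter.
The median voter (position 6) is closest to B at 9.
Check: B vs C — voters closer to B: 3 of 5.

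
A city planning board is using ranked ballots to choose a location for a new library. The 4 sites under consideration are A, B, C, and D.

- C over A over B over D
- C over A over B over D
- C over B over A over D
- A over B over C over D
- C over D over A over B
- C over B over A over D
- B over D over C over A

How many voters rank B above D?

6

Ballots ranking B above D: 6.
Ballots ranking D above B: 1.
So 6 of 7 voters prefer B to D.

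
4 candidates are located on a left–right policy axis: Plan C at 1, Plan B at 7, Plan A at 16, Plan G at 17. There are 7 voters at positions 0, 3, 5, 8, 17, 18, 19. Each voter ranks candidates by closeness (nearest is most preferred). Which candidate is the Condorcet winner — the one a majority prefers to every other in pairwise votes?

With single-peaked preferences on a line, the Condorcet winner is the candidate closest to the median voter.
The median voter (position 8) is closest to Plan B at 7.
Check: Plan B vs Plan G — voters closer to Plan B: 4 of 7.

Plan B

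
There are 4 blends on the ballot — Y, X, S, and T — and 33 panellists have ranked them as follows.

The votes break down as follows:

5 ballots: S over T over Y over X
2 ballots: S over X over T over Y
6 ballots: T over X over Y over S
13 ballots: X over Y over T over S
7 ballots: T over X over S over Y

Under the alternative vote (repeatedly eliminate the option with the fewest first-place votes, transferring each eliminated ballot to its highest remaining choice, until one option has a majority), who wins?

T

Round 1: X 13, T 13, S 7, Y 0. Y has the fewest and is eliminated.
Round 2: X 13, T 13, S 7. S has the fewest and is eliminated.
Round 3: T 18, X 15. T has a majority.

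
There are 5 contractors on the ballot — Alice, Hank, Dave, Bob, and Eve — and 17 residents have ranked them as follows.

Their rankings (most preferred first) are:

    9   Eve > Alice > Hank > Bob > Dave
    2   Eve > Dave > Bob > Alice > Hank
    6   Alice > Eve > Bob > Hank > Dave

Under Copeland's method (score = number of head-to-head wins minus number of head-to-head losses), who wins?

Eve

Pairwise results:
  Alice vs Hank: Alice wins 17–0.
  Alice vs Dave: Alice wins 15–2.
  Alice vs Bob: Alice wins 15–2.
  Alice vs Eve: Eve wins 11–6.
  Hank vs Dave: Hank wins 15–2.
  Hank vs Bob: Hank wins 9–8.
  Hank vs Eve: Eve wins 17–0.
  Dave vs Bob: Bob wins 15–2.
  Dave vs Eve: Eve wins 17–0.
  Bob vs Eve: Eve wins 17–0.
Copeland scores (wins − losses):
  Alice: 3 − 1 = 2
  Hank: 2 − 2 = 0
  Dave: 0 − 4 = -4
  Bob: 1 − 3 = -2
  Eve: 4 − 0 = 4
Eve has the best Copeland score.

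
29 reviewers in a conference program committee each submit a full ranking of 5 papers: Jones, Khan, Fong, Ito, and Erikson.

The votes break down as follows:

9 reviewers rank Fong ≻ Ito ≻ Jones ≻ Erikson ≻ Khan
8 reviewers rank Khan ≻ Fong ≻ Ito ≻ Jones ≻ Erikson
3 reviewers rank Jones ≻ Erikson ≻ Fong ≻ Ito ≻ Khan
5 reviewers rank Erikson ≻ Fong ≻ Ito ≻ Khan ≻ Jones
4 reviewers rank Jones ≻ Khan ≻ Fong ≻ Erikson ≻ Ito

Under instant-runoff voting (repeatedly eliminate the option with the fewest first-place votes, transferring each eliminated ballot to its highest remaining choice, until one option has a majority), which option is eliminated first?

Ito

Round 1: Fong 9, Khan 8, Jones 7, Erikson 5, Ito 0. Ito has the fewest and is eliminated.
Round 2: Fong 9, Khan 8, Jones 7, Erikson 5. Erikson has the fewest and is eliminated.
Round 3: Fong 14, Khan 8, Jones 7. Jones has the fewest and is eliminated.
Round 4: Fong 17, Khan 12. Fong has a majority.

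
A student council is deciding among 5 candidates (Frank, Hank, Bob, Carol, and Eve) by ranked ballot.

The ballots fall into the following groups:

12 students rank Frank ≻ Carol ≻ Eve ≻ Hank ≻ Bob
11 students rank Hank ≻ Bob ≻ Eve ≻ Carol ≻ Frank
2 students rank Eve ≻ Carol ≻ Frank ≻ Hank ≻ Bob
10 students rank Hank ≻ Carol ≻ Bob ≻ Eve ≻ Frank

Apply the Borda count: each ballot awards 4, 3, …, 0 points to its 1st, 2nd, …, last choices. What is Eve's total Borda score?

Borda scores:
  Frank: 12·4 + 11·0 + 2·2 + 10·0 = 52
  Hank: 12·1 + 11·4 + 2·1 + 10·4 = 98
  Bob: 12·0 + 11·3 + 2·0 + 10·2 = 53
  Carol: 12·3 + 11·1 + 2·3 + 10·3 = 83
  Eve: 12·2 + 11·2 + 2·4 + 10·1 = 64

64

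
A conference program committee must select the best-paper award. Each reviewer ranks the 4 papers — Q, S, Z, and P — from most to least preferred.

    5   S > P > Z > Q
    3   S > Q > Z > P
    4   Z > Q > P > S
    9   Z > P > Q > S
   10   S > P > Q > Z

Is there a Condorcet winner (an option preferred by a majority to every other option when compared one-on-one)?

Head-to-head results (31 voters total):
Q vs S: S wins 18–13.
Q vs Z: Z wins 18–13.
Q vs P: P wins 24–7.
S vs Z: S wins 18–13.
S vs P: S wins 18–13.
Z vs P: Z wins 16–15.
S beats each rival — Q (18–13), Z (18–13), P (18–13) — so S is the Condorcet winner.

Yes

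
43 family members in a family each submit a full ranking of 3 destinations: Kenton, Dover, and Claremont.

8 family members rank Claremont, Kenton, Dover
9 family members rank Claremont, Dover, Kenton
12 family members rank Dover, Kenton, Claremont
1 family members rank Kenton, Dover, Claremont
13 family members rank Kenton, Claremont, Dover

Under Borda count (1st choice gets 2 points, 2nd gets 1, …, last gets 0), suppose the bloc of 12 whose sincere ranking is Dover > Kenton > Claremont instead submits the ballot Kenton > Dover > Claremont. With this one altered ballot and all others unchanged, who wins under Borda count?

Borda totals with the altered ballot: Kenton 60, Dover 22, Claremont 47.
The winner is unchanged: still Kenton.

Kenton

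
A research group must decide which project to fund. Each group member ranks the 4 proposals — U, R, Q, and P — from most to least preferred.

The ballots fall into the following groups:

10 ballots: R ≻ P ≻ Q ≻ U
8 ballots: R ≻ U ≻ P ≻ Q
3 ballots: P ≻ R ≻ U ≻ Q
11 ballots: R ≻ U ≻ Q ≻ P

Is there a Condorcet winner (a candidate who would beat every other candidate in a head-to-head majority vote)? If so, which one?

R

Head-to-head results (32 voters total):
U vs R: R wins 32–0.
U vs Q: U wins 22–10.
U vs P: U wins 19–13.
R vs Q: R wins 32–0.
R vs P: R wins 29–3.
Q vs P: P wins 21–11.
R beats each rival — U (32–0), Q (32–0), P (29–3) — so R is the Condorcet winner.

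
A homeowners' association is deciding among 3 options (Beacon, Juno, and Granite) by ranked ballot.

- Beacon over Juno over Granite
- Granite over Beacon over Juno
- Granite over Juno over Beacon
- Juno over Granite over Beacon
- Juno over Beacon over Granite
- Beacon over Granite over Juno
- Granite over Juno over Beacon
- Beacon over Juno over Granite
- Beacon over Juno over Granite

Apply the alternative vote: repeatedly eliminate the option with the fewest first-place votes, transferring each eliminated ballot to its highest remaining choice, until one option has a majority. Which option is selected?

Round 1: Beacon 4, Granite 3, Juno 2. Juno has the fewest and is eliminated.
Round 2: Beacon 5, Granite 4. Beacon has a majority.

Beacon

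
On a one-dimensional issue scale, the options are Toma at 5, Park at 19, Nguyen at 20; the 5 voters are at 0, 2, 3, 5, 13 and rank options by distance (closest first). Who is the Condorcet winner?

With single-peaked preferences on a line, the Condorcet winner is the candidate closest to the median voter.
The median voter (position 3) is closest to Toma at 5.
Check: Toma vs Nguyen — voters closer to Toma: 4 of 5.

Toma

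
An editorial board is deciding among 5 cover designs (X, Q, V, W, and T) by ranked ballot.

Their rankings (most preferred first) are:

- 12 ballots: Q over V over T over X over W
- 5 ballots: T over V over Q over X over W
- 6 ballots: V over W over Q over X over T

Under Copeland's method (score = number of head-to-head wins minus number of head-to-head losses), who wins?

Q

Pairwise results:
  X vs Q: Q wins 23–0.
  X vs V: V wins 23–0.
  X vs W: X wins 17–6.
  X vs T: T wins 17–6.
  Q vs V: Q wins 12–11.
  Q vs W: Q wins 17–6.
  Q vs T: Q wins 18–5.
  V vs W: V wins 23–0.
  V vs T: V wins 18–5.
  W vs T: T wins 17–6.
Copeland scores (wins − losses):
  X: 1 − 3 = -2
  Q: 4 − 0 = 4
  V: 3 − 1 = 2
  W: 0 − 4 = -4
  T: 2 − 2 = 0
Q has the best Copeland score.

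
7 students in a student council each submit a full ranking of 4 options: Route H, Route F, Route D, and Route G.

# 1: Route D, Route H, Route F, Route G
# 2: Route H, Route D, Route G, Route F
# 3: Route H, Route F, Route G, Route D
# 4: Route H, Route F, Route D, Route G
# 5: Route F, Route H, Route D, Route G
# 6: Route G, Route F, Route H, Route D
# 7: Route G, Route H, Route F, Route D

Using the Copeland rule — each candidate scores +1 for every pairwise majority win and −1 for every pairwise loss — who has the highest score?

Pairwise results:
  Route H vs Route F: Route H wins 5–2.
  Route H vs Route D: Route H wins 6–1.
  Route H vs Route G: Route H wins 5–2.
  Route F vs Route D: Route F wins 5–2.
  Route F vs Route G: Route F wins 4–3.
  Route D vs Route G: Route D wins 4–3.
Copeland scores (wins − losses):
  Route H: 3 − 0 = 3
  Route F: 2 − 1 = 1
  Route D: 1 − 2 = -1
  Route G: 0 − 3 = -3
Route H has the best Copeland score.

Route H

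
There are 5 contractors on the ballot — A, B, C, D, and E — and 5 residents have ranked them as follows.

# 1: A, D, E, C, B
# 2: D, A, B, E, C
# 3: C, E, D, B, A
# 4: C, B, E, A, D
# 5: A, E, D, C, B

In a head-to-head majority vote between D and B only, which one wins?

Ballots ranking D above B: 4.
Ballots ranking B above D: 1.
D wins the head-to-head, 4–1.

D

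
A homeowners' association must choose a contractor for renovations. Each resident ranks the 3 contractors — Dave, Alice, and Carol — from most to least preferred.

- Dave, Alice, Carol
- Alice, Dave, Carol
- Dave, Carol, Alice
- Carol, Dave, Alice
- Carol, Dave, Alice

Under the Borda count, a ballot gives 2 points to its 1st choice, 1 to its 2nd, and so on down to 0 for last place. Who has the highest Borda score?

Dave

Borda scores:
  Dave: 2 + 1 + 2 + 1 + 1 = 7
  Alice: 1 + 2 + 0 + 0 + 0 = 3
  Carol: 0 + 0 + 1 + 2 + 2 = 5
Dave has the highest total.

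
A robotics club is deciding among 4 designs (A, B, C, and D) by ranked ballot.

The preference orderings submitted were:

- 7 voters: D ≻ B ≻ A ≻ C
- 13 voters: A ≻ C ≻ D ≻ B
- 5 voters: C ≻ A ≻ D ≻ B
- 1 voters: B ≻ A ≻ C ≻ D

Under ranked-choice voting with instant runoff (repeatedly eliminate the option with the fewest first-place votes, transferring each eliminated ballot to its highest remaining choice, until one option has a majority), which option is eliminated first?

B

Round 1: A 13, D 7, C 5, B 1. B has the fewest and is eliminated.
Round 2: A 14, D 7, C 5. A has a majority.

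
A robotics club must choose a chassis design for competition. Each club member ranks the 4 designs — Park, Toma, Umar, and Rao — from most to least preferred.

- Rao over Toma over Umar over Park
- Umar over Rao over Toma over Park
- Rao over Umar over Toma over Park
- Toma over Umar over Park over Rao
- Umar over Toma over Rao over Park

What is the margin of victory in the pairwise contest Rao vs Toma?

Ballots ranking Rao above Toma: 3.
Ballots ranking Toma above Rao: 2.
Rao wins 3–2, a margin of 1.

1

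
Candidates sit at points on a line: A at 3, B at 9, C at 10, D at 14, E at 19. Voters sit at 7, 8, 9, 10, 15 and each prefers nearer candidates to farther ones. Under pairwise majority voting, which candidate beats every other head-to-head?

B

With single-peaked preferences on a line, the Condorcet winner is the candidate closest to the median voter.
The median voter (position 9) is closest to B at 9.
Check: B vs D — voters closer to B: 4 of 5.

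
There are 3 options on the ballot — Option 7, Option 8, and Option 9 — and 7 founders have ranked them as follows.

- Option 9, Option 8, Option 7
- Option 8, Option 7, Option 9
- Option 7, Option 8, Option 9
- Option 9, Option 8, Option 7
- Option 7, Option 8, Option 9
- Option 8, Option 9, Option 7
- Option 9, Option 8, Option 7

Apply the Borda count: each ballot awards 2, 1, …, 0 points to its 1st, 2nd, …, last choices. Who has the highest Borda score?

Option 8

Borda scores:
  Option 7: 0 + 1 + 2 + 0 + 2 + 0 + 0 = 5
  Option 8: 1 + 2 + 1 + 1 + 1 + 2 + 1 = 9
  Option 9: 2 + 0 + 0 + 2 + 0 + 1 + 2 = 7
Option 8 has the highest total.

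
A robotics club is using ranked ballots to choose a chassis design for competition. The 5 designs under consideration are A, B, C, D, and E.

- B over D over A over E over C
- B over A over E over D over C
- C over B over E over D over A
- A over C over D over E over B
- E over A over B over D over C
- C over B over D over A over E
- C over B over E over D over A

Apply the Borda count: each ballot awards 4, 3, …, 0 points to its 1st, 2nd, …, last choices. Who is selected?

Borda scores:
  A: 2 + 3 + 0 + 4 + 3 + 1 + 0 = 13
  B: 4 + 4 + 3 + 0 + 2 + 3 + 3 = 19
  C: 0 + 0 + 4 + 3 + 0 + 4 + 4 = 15
  D: 3 + 1 + 1 + 2 + 1 + 2 + 1 = 11
  E: 1 + 2 + 2 + 1 + 4 + 0 + 2 = 12
B has the highest total.

B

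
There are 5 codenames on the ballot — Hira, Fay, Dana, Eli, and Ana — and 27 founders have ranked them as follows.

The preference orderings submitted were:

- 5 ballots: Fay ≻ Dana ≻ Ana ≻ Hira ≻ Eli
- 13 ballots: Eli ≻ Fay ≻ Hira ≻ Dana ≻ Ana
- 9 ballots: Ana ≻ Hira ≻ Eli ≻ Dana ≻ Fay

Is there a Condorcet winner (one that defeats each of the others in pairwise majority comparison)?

No

Head-to-head results (27 voters total):
Hira vs Fay: Fay wins 18–9.
Hira vs Dana: Hira wins 22–5.
Hira vs Eli: Hira wins 14–13.
Hira vs Ana: Ana wins 14–13.
Fay vs Dana: Fay wins 18–9.
Fay vs Eli: Eli wins 22–5.
Fay vs Ana: Fay wins 18–9.
Dana vs Eli: Eli wins 22–5.
Dana vs Ana: Dana wins 18–9.
Eli vs Ana: Ana wins 14–13.
No candidate beats all others: Hira beats Eli beats Fay beats Hira, a majority cycle.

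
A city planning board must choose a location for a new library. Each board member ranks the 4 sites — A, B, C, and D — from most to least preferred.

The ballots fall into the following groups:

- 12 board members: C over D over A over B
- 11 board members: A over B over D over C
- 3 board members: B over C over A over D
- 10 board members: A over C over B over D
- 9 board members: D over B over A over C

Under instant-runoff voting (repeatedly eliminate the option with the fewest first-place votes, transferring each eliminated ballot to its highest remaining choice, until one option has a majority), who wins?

A

Round 1: A 21, C 12, D 9, B 3. B has the fewest and is eliminated.
Round 2: A 21, C 15, D 9. D has the fewest and is eliminated.
Round 3: A 30, C 15. A has a majority.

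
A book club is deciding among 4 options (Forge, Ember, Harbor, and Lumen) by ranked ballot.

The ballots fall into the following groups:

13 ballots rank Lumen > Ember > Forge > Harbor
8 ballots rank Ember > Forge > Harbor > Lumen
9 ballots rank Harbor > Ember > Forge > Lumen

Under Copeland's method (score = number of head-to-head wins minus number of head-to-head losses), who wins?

Ember

Pairwise results:
  Forge vs Ember: Ember wins 30–0.
  Forge vs Harbor: Forge wins 21–9.
  Forge vs Lumen: Forge wins 17–13.
  Ember vs Harbor: Ember wins 21–9.
  Ember vs Lumen: Ember wins 17–13.
  Harbor vs Lumen: Harbor wins 17–13.
Copeland scores (wins − losses):
  Forge: 2 − 1 = 1
  Ember: 3 − 0 = 3
  Harbor: 1 − 2 = -1
  Lumen: 0 − 3 = -3
Ember has the best Copeland score.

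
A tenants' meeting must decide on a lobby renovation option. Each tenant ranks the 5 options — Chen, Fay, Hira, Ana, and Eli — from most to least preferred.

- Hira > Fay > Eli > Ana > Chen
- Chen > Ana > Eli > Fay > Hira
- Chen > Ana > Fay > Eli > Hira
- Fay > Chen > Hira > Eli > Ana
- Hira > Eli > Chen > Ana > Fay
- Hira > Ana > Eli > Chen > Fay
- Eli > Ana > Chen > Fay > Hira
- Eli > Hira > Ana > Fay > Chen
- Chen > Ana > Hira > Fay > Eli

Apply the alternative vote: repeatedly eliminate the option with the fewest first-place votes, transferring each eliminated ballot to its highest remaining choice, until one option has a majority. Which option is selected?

Round 1: Chen 3, Hira 3, Eli 2, Fay 1, Ana 0. Ana has the fewest and is eliminated.
Round 2: Chen 3, Hira 3, Eli 2, Fay 1. Fay has the fewest and is eliminated.
Round 3: Chen 4, Hira 3, Eli 2. Eli has the fewest and is eliminated.
Round 4: Chen 5, Hira 4. Chen has a majority.

Chen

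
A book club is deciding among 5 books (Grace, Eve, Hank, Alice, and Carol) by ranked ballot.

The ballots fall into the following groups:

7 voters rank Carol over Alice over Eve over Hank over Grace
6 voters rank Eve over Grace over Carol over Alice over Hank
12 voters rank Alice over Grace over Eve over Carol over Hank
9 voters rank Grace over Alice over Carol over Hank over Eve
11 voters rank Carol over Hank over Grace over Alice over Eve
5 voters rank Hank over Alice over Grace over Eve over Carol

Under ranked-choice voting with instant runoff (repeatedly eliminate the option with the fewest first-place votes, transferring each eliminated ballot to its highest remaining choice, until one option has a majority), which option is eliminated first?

Hank

Round 1: Carol 18, Alice 12, Grace 9, Eve 6, Hank 5. Hank has the fewest and is eliminated.
Round 2: Carol 18, Alice 17, Grace 9, Eve 6. Eve has the fewest and is eliminated.
Round 3: Carol 18, Alice 17, Grace 15. Grace has the fewest and is eliminated.
Round 4: Alice 26, Carol 24. Alice has a majority.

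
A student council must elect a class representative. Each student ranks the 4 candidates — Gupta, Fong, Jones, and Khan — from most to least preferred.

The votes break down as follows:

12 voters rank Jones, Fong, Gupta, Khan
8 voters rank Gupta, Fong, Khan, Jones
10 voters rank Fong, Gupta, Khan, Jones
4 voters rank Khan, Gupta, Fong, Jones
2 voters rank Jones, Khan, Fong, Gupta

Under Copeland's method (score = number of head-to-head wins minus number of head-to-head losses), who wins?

Fong

Pairwise results:
  Gupta vs Fong: Fong wins 24–12.
  Gupta vs Jones: Gupta wins 22–14.
  Gupta vs Khan: Gupta wins 30–6.
  Fong vs Jones: Fong wins 22–14.
  Fong vs Khan: Fong wins 30–6.
  Jones vs Khan: Khan wins 22–14.
Copeland scores (wins − losses):
  Gupta: 2 − 1 = 1
  Fong: 3 − 0 = 3
  Jones: 0 − 3 = -3
  Khan: 1 − 2 = -1
Fong has the best Copeland score.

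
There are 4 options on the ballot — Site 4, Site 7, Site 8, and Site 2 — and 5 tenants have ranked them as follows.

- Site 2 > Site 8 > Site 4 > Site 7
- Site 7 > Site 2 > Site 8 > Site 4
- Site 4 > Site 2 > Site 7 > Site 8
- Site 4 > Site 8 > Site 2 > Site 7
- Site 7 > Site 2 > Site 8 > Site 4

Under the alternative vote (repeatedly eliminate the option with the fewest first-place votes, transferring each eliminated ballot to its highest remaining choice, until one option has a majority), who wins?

Round 1: Site 4 2, Site 7 2, Site 2 1, Site 8 0. Site 8 has the fewest and is eliminated.
Round 2: Site 4 2, Site 7 2, Site 2 1. Site 2 has the fewest and is eliminated.
Round 3: Site 4 3, Site 7 2. Site 4 has a majority.

Site 4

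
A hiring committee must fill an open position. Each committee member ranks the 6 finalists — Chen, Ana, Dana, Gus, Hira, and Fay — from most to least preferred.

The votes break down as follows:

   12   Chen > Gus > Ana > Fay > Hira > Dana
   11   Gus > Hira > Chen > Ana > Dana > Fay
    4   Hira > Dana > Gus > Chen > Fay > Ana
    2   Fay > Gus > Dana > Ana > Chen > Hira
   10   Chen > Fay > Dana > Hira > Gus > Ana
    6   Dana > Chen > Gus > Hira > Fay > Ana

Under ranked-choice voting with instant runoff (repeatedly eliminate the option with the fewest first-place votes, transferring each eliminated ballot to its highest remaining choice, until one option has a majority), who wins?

Chen

Round 1: Chen 22, Gus 11, Dana 6, Hira 4, Fay 2, Ana 0. Ana has the fewest and is eliminated.
Round 2: Chen 22, Gus 11, Dana 6, Hira 4, Fay 2. Fay has the fewest and is eliminated.
Round 3: Chen 22, Gus 13, Dana 6, Hira 4. Hira has the fewest and is eliminated.
Round 4: Chen 22, Gus 13, Dana 10. Dana has the fewest and is eliminated.
Round 5: Chen 28, Gus 17. Chen has a majority.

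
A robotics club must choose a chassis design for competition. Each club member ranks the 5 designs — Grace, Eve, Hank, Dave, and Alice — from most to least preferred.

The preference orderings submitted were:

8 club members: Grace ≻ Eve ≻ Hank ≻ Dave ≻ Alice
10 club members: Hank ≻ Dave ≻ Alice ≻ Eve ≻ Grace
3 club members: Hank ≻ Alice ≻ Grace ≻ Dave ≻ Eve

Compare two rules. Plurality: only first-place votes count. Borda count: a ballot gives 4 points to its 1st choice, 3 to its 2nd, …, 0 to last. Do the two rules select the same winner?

Yes

Plurality first-place counts: Grace 8, Eve 0, Hank 13, Dave 0, Alice 0 → Hank.
Borda totals: Grace 38, Eve 34, Hank 68, Dave 41, Alice 29 → Hank.
The two rules agree on Hank.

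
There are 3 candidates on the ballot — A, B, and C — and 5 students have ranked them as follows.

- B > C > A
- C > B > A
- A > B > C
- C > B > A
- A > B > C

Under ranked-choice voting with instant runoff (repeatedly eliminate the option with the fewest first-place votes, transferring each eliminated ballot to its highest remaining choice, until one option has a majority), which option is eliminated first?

B

Round 1: A 2, C 2, B 1. B has the fewest and is eliminated.
Round 2: C 3, A 2. C has a majority.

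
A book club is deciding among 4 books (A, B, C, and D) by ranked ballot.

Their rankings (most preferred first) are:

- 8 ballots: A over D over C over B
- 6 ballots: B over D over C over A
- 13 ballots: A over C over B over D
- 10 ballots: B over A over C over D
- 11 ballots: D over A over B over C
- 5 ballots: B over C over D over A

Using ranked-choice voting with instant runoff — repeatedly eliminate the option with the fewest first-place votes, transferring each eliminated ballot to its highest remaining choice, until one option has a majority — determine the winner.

Round 1: A 21, B 21, D 11, C 0. C has the fewest and is eliminated.
Round 2: A 21, B 21, D 11. D has the fewest and is eliminated.
Round 3: A 32, B 21. A has a majority.

A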